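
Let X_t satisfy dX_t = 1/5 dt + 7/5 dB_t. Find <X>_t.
<X>_t = 49*t/25

For an Itô process dX_t = a(t) dt + b(t) dB_t, the quadratic variation is <X>_t = int_0^t b(s)^2 ds (the drift term does not contribute). Here b(s) = 7/5, so
  b(s)^2 = 49/25.
Integrating from 0 to t:
  <X>_t = int_0^t (49/25) ds = 49*t/25.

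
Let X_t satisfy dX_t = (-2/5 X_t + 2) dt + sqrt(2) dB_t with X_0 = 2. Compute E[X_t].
E[X_t] = 5 - 3*exp(-2*t/5)

Taking expectations and using E[dB_t] = 0, the mean m(t) = E[X_t] satisfies the ODE m'(t) = a m(t) + b with m(0) = x_0. With a = -2/5, b = 2, x_0 = 2, the solution is
  m(t) = x_0 * exp(a t) + (b/a) * (exp(a t) - 1)
       = 2 * exp((-2/5) t) + (2/(-2/5)) * (exp((-2/5) t) - 1)
       = 5 - 3*exp(-2*t/5).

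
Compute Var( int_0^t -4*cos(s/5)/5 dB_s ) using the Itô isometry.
Var = 8*t/25 + 4*sin(2*t/5)/5

The Itô integral of a deterministic integrand f(s) has mean 0 because each increment f(s) * (B_{s+ds} - B_s) has mean 0. By the Itô isometry:
  Var( int_0^t f(s) dB_s ) = E[ (int_0^t f(s) dB_s)^2 ] = int_0^t f(s)^2 ds.
Here f(s) = -4*cos(s/5)/5, so f(s)^2 = 16*cos(s/5)^2/25. Integrate:
  int_0^t (16*cos(s/5)^2/25) ds = 8*t/25 + 4*sin(2*t/5)/5.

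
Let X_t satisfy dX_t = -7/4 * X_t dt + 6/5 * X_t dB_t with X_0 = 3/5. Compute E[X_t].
E[X_t] = 3*exp(-7*t/4)/5

For GBM dX = mu X dt + sigma X dB with X_0 = x_0, apply Itô to Y = log X: dY = (mu - sigma^2/2) dt + sigma dB, so Y_t = log(x_0) + (mu - sigma^2/2) t + sigma B_t and hence X_t = x_0 * exp((mu - sigma^2/2) t + sigma B_t).
With mu = -7/4, sigma = 6/5, x_0 = 3/5, this gives:
  X_t = 3/5 * exp((-247/100) * t + (6/5) * B_t).
Since sigma*B_t ~ Normal(0, sigma^2 t), E[exp(sigma*B_t)] = exp(sigma^2 t / 2); so E[X_t] = x_0 * exp((mu - sigma^2/2) t) * exp(sigma^2 t / 2) = x_0 * exp(mu t) = 3*exp(-7*t/4)/5.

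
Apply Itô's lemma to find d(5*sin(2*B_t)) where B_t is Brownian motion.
d(5*sin(2*B_t)) = (-10*sin(2*B_t)) dt + (10*cos(2*B_t)) dB_t

Itô's formula for f(B_t) gives d f(B_t) = f'(B_t) dB_t + (1/2) f''(B_t) dt. Compute derivatives of f(x) = 5*sin(2*x):
  f'(x)  = 10*cos(2*x)
  f''(x) = -20*sin(2*x)
Substitute x = B_t and multiply the f'' term by 1/2:
  drift     = (1/2) * (-20*sin(2*x)) evaluated at B_t = -10*sin(2*B_t)
  diffusion = (10*cos(2*x)) evaluated at B_t = 10*cos(2*B_t)
Therefore d(5*sin(2*B_t)) = (-10*sin(2*B_t)) dt + (10*cos(2*B_t)) dB_t.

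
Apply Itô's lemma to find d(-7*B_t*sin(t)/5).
d(-7*B_t*sin(t)/5) = (-7*B_t*cos(t)/5) dt + (-7*sin(t)/5) dB_t

Itô's formula for f(t, x): d f(t, B_t) = (f_t + (1/2) f_xx) dt + f_x dB_t. Compute partials of f(t, x) = -7*x*sin(t)/5:
  f_t(t,x)  = -7*x*cos(t)/5
  f_x(t,x)  = -7*sin(t)/5
  f_xx(t,x) = 0
Assemble drift = f_t + (1/2) f_xx = -7*x*cos(t)/5 and diffusion = f_x = -7*sin(t)/5. Substituting x = B_t:
  d(-7*B_t*sin(t)/5) = (-7*B_t*cos(t)/5) dt + (-7*sin(t)/5) dB_t.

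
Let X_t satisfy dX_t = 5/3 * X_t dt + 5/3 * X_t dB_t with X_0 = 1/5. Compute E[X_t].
E[X_t] = exp(5*t/3)/5

For GBM dX = mu X dt + sigma X dB with X_0 = x_0, apply Itô to Y = log X: dY = (mu - sigma^2/2) dt + sigma dB, so Y_t = log(x_0) + (mu - sigma^2/2) t + sigma B_t and hence X_t = x_0 * exp((mu - sigma^2/2) t + sigma B_t).
With mu = 5/3, sigma = 5/3, x_0 = 1/5, this gives:
  X_t = 1/5 * exp((5/18) * t + (5/3) * B_t).
Since sigma*B_t ~ Normal(0, sigma^2 t), E[exp(sigma*B_t)] = exp(sigma^2 t / 2); so E[X_t] = x_0 * exp((mu - sigma^2/2) t) * exp(sigma^2 t / 2) = x_0 * exp(mu t) = exp(5*t/3)/5.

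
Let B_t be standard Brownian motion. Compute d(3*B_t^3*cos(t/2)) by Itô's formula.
d(3*B_t^3*cos(t/2)) = (3*B_t*(-B_t^2*sin(t/2) + 6*cos(t/2))/2) dt + (9*B_t^2*cos(t/2)) dB_t

Itô's formula for f(t, x): d f(t, B_t) = (f_t + (1/2) f_xx) dt + f_x dB_t. Compute partials of f(t, x) = 3*x^3*cos(t/2):
  f_t(t,x)  = -3*x^3*sin(t/2)/2
  f_x(t,x)  = 9*x^2*cos(t/2)
  f_xx(t,x) = 18*x*cos(t/2)
Assemble drift = f_t + (1/2) f_xx = 3*x*(-x^2*sin(t/2) + 6*cos(t/2))/2 and diffusion = f_x = 9*x^2*cos(t/2). Substituting x = B_t:
  d(3*B_t^3*cos(t/2)) = (3*B_t*(-B_t^2*sin(t/2) + 6*cos(t/2))/2) dt + (9*B_t^2*cos(t/2)) dB_t.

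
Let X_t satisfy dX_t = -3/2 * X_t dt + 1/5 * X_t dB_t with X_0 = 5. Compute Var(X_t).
Var(X_t) = (25*exp(t/25) - 25)*exp(-3*t)

For GBM dX = mu X dt + sigma X dB with X_0 = x_0, apply Itô to Y = log X: dY = (mu - sigma^2/2) dt + sigma dB, so Y_t = log(x_0) + (mu - sigma^2/2) t + sigma B_t and hence X_t = x_0 * exp((mu - sigma^2/2) t + sigma B_t).
With mu = -3/2, sigma = 1/5, x_0 = 5, this gives:
  X_t = 5 * exp((-38/25) * t + (1/5) * B_t).
Since sigma*B_t ~ Normal(0, sigma^2 t), E[exp(sigma*B_t)] = exp(sigma^2 t / 2); so E[X_t] = x_0 * exp((mu - sigma^2/2) t) * exp(sigma^2 t / 2) = x_0 * exp(mu t) = 5*exp(-3*t/2).
Var(X_t) = E[X_t^2] - (E[X_t])^2 = x_0^2 * exp(2 mu t) * (exp(sigma^2 t) - 1) = (25*exp(t/25) - 25)*exp(-3*t).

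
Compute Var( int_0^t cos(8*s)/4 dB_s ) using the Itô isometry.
Var = t/32 + sin(8*t)*cos(8*t)/256

The Itô integral of a deterministic integrand f(s) has mean 0 because each increment f(s) * (B_{s+ds} - B_s) has mean 0. By the Itô isometry:
  Var( int_0^t f(s) dB_s ) = E[ (int_0^t f(s) dB_s)^2 ] = int_0^t f(s)^2 ds.
Here f(s) = cos(8*s)/4, so f(s)^2 = cos(8*s)^2/16. Integrate:
  int_0^t (cos(8*s)^2/16) ds = t/32 + sin(8*t)*cos(8*t)/256.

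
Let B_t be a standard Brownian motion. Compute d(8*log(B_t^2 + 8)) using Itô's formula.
d(8*log(B_t^2 + 8)) = (8*(8 - B_t^2)/(B_t^2 + 8)^2) dt + (16*B_t/(B_t^2 + 8)) dB_t

Itô's formula for f(B_t) gives d f(B_t) = f'(B_t) dB_t + (1/2) f''(B_t) dt. Compute derivatives of f(x) = 8*log(x^2 + 8):
  f'(x)  = 16*x/(x^2 + 8)
  f''(x) = 16*(8 - x^2)/(x^2 + 8)^2
Substitute x = B_t and multiply the f'' term by 1/2:
  drift     = (1/2) * (16*(8 - x^2)/(x^2 + 8)^2) evaluated at B_t = 8*(8 - B_t^2)/(B_t^2 + 8)^2
  diffusion = (16*x/(x^2 + 8)) evaluated at B_t = 16*B_t/(B_t^2 + 8)
Therefore d(8*log(B_t^2 + 8)) = (8*(8 - B_t^2)/(B_t^2 + 8)^2) dt + (16*B_t/(B_t^2 + 8)) dB_t.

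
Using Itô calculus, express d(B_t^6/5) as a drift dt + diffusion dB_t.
d(B_t^6/5) = (3*B_t^4) dt + (6*B_t^5/5) dB_t

Itô's formula for f(B_t) gives d f(B_t) = f'(B_t) dB_t + (1/2) f''(B_t) dt. Compute derivatives of f(x) = x^6/5:
  f'(x)  = 6*x^5/5
  f''(x) = 6*x^4
Substitute x = B_t and multiply the f'' term by 1/2:
  drift     = (1/2) * (6*x^4) evaluated at B_t = 3*B_t^4
  diffusion = (6*x^5/5) evaluated at B_t = 6*B_t^5/5
Therefore d(B_t^6/5) = (3*B_t^4) dt + (6*B_t^5/5) dB_t.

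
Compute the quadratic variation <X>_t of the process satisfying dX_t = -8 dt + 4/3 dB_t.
<X>_t = 16*t/9

For an Itô process dX_t = a(t) dt + b(t) dB_t, the quadratic variation is <X>_t = int_0^t b(s)^2 ds (the drift term does not contribute). Here b(s) = 4/3, so
  b(s)^2 = 16/9.
Integrating from 0 to t:
  <X>_t = int_0^t (16/9) ds = 16*t/9.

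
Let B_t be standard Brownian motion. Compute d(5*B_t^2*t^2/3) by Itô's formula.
d(5*B_t^2*t^2/3) = (5*t*(2*B_t^2 + t)/3) dt + (10*B_t*t^2/3) dB_t

Itô's formula for f(t, x): d f(t, B_t) = (f_t + (1/2) f_xx) dt + f_x dB_t. Compute partials of f(t, x) = 5*t^2*x^2/3:
  f_t(t,x)  = 10*t*x^2/3
  f_x(t,x)  = 10*t^2*x/3
  f_xx(t,x) = 10*t^2/3
Assemble drift = f_t + (1/2) f_xx = 5*t*(t + 2*x^2)/3 and diffusion = f_x = 10*t^2*x/3. Substituting x = B_t:
  d(5*B_t^2*t^2/3) = (5*t*(2*B_t^2 + t)/3) dt + (10*B_t*t^2/3) dB_t.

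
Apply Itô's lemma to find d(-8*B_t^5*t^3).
d(-8*B_t^5*t^3) = (B_t^3*t^2*(-24*B_t^2 - 80*t)) dt + (-40*B_t^4*t^3) dB_t

Itô's formula for f(t, x): d f(t, B_t) = (f_t + (1/2) f_xx) dt + f_x dB_t. Compute partials of f(t, x) = -8*t^3*x^5:
  f_t(t,x)  = -24*t^2*x^5
  f_x(t,x)  = -40*t^3*x^4
  f_xx(t,x) = -160*t^3*x^3
Assemble drift = f_t + (1/2) f_xx = t^2*x^3*(-80*t - 24*x^2) and diffusion = f_x = -40*t^3*x^4. Substituting x = B_t:
  d(-8*B_t^5*t^3) = (B_t^3*t^2*(-24*B_t^2 - 80*t)) dt + (-40*B_t^4*t^3) dB_t.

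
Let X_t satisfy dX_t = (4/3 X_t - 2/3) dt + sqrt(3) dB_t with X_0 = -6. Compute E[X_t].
E[X_t] = 1/2 - 13*exp(4*t/3)/2

Taking expectations and using E[dB_t] = 0, the mean m(t) = E[X_t] satisfies the ODE m'(t) = a m(t) + b with m(0) = x_0. With a = 4/3, b = -2/3, x_0 = -6, the solution is
  m(t) = x_0 * exp(a t) + (b/a) * (exp(a t) - 1)
       = (-6) * exp((4/3) t) + ((-2/3)/(4/3)) * (exp((4/3) t) - 1)
       = 1/2 - 13*exp(4*t/3)/2.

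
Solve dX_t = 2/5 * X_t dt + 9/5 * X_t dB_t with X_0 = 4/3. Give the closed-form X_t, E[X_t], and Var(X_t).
X_t = 4/3 * exp((-61/50) t + (9/5) B_t); E[X_t] = 4*exp(2*t/5)/3; Var(X_t) = 16*(exp(81*t/25) - 1)*exp(4*t/5)/9

For GBM dX = mu X dt + sigma X dB with X_0 = x_0, apply Itô to Y = log X: dY = (mu - sigma^2/2) dt + sigma dB, so Y_t = log(x_0) + (mu - sigma^2/2) t + sigma B_t and hence X_t = x_0 * exp((mu - sigma^2/2) t + sigma B_t).
With mu = 2/5, sigma = 9/5, x_0 = 4/3, this gives:
  X_t = 4/3 * exp((-61/50) * t + (9/5) * B_t).
Since sigma*B_t ~ Normal(0, sigma^2 t), E[exp(sigma*B_t)] = exp(sigma^2 t / 2); so E[X_t] = x_0 * exp((mu - sigma^2/2) t) * exp(sigma^2 t / 2) = x_0 * exp(mu t) = 4*exp(2*t/5)/3.
Var(X_t) = E[X_t^2] - (E[X_t])^2 = x_0^2 * exp(2 mu t) * (exp(sigma^2 t) - 1) = 16*(exp(81*t/25) - 1)*exp(4*t/5)/9.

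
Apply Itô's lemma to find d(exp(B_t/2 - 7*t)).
d(exp(B_t/2 - 7*t)) = (-55*exp(B_t/2 - 7*t)/8) dt + (exp(B_t/2 - 7*t)/2) dB_t

Itô's formula for f(t, x): d f(t, B_t) = (f_t + (1/2) f_xx) dt + f_x dB_t. Compute partials of f(t, x) = exp(-7*t + x/2):
  f_t(t,x)  = -7*exp(-7*t + x/2)
  f_x(t,x)  = exp(-7*t + x/2)/2
  f_xx(t,x) = exp(-7*t + x/2)/4
Assemble drift = f_t + (1/2) f_xx = -55*exp(-7*t + x/2)/8 and diffusion = f_x = exp(-7*t + x/2)/2. Substituting x = B_t:
  d(exp(B_t/2 - 7*t)) = (-55*exp(B_t/2 - 7*t)/8) dt + (exp(B_t/2 - 7*t)/2) dB_t.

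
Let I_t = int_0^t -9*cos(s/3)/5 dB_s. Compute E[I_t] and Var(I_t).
E[I_t] = 0; Var(I_t) = 81*t/50 + 243*sin(2*t/3)/100

The Itô integral of a deterministic integrand f(s) has mean 0 because each increment f(s) * (B_{s+ds} - B_s) has mean 0. By the Itô isometry:
  Var( int_0^t f(s) dB_s ) = E[ (int_0^t f(s) dB_s)^2 ] = int_0^t f(s)^2 ds.
Here f(s) = -9*cos(s/3)/5, so f(s)^2 = 81*cos(s/3)^2/25. Integrate:
  int_0^t (81*cos(s/3)^2/25) ds = 81*t/50 + 243*sin(2*t/3)/100.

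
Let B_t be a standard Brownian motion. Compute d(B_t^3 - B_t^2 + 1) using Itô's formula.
d(B_t^3 - B_t^2 + 1) = (3*B_t - 1) dt + (B_t*(3*B_t - 2)) dB_t

Itô's formula for f(B_t) gives d f(B_t) = f'(B_t) dB_t + (1/2) f''(B_t) dt. Compute derivatives of f(x) = x^3 - x^2 + 1:
  f'(x)  = x*(3*x - 2)
  f''(x) = 6*x - 2
Substitute x = B_t and multiply the f'' term by 1/2:
  drift     = (1/2) * (6*x - 2) evaluated at B_t = 3*B_t - 1
  diffusion = (x*(3*x - 2)) evaluated at B_t = B_t*(3*B_t - 2)
Therefore d(B_t^3 - B_t^2 + 1) = (3*B_t - 1) dt + (B_t*(3*B_t - 2)) dB_t.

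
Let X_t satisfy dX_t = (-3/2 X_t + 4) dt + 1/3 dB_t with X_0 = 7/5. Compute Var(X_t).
Var(X_t) = 1/27 - exp(-3*t)/27

The variance V(t) = Var(X_t) satisfies V'(t) = 2 a V(t) + c^2 with V(0) = 0 (drift coefficient is linear in X, diffusion is constant). With a = -3/2, c = 1/3, the solution is
  V(t) = (c^2 / (2 a)) * (exp(2 a t) - 1)
       = ((1/3)^2 / (2*(-3/2))) * (exp((-3) t) - 1)
       = 1/27 - exp(-3*t)/27.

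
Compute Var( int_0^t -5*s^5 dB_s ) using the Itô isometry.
Var = 25*t^11/11

The Itô integral of a deterministic integrand f(s) has mean 0 because each increment f(s) * (B_{s+ds} - B_s) has mean 0. By the Itô isometry:
  Var( int_0^t f(s) dB_s ) = E[ (int_0^t f(s) dB_s)^2 ] = int_0^t f(s)^2 ds.
Here f(s) = -5*s^5, so f(s)^2 = 25*s^10. Integrate:
  int_0^t (25*s^10) ds = 25*t^11/11.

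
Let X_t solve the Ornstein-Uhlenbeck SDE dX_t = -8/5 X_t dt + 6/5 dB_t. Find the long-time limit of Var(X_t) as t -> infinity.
lim Var(X_t) = 9/20

The OU SDE dX = -theta X dt + sigma dB admits the integrating factor exp(theta t): d(exp(theta t) X_t) = sigma exp(theta t) dB_t. Integrating from 0 to t gives X_t = x_0 * exp(-theta t) + sigma * int_0^t exp(-theta (t-s)) dB_s for any initial x_0. The Itô integral has variance (by the Itô isometry) sigma^2 * int_0^t exp(-2 theta (t - s)) ds = sigma^2 * (1 - exp(-2 theta t)) / (2 theta), independent of x_0.
With theta = 8/5, sigma = 6/5:
  Var(X_t) = (6/5)^2 * (1 - exp(-2*8/5 t)) / (2 * 8/5) = 9/20 - 9*exp(-16*t/5)/20.
As t -> infinity, exp(-2*8/5 t) -> 0, so the stationary variance is sigma^2 / (2 theta) = 9/20.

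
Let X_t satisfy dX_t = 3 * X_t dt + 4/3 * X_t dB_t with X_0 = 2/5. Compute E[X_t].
E[X_t] = 2*exp(3*t)/5

For GBM dX = mu X dt + sigma X dB with X_0 = x_0, apply Itô to Y = log X: dY = (mu - sigma^2/2) dt + sigma dB, so Y_t = log(x_0) + (mu - sigma^2/2) t + sigma B_t and hence X_t = x_0 * exp((mu - sigma^2/2) t + sigma B_t).
With mu = 3, sigma = 4/3, x_0 = 2/5, this gives:
  X_t = 2/5 * exp((19/9) * t + (4/3) * B_t).
Since sigma*B_t ~ Normal(0, sigma^2 t), E[exp(sigma*B_t)] = exp(sigma^2 t / 2); so E[X_t] = x_0 * exp((mu - sigma^2/2) t) * exp(sigma^2 t / 2) = x_0 * exp(mu t) = 2*exp(3*t)/5.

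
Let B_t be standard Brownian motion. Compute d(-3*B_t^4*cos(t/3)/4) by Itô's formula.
d(-3*B_t^4*cos(t/3)/4) = (B_t^2*(B_t^2*sin(t/3) - 18*cos(t/3))/4) dt + (-3*B_t^3*cos(t/3)) dB_t

Itô's formula for f(t, x): d f(t, B_t) = (f_t + (1/2) f_xx) dt + f_x dB_t. Compute partials of f(t, x) = -3*x^4*cos(t/3)/4:
  f_t(t,x)  = x^4*sin(t/3)/4
  f_x(t,x)  = -3*x^3*cos(t/3)
  f_xx(t,x) = -9*x^2*cos(t/3)
Assemble drift = f_t + (1/2) f_xx = x^2*(x^2*sin(t/3) - 18*cos(t/3))/4 and diffusion = f_x = -3*x^3*cos(t/3). Substituting x = B_t:
  d(-3*B_t^4*cos(t/3)/4) = (B_t^2*(B_t^2*sin(t/3) - 18*cos(t/3))/4) dt + (-3*B_t^3*cos(t/3)) dB_t.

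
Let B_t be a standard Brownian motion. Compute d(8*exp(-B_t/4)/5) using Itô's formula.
d(8*exp(-B_t/4)/5) = (exp(-B_t/4)/20) dt + (-2*exp(-B_t/4)/5) dB_t

Itô's formula for f(B_t) gives d f(B_t) = f'(B_t) dB_t + (1/2) f''(B_t) dt. Compute derivatives of f(x) = 8*exp(-x/4)/5:
  f'(x)  = -2*exp(-x/4)/5
  f''(x) = exp(-x/4)/10
Substitute x = B_t and multiply the f'' term by 1/2:
  drift     = (1/2) * (exp(-x/4)/10) evaluated at B_t = exp(-B_t/4)/20
  diffusion = (-2*exp(-x/4)/5) evaluated at B_t = -2*exp(-B_t/4)/5
Therefore d(8*exp(-B_t/4)/5) = (exp(-B_t/4)/20) dt + (-2*exp(-B_t/4)/5) dB_t.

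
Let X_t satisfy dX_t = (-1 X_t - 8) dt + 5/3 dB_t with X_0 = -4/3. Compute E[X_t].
E[X_t] = -8 + 20*exp(-t)/3

Taking expectations and using E[dB_t] = 0, the mean m(t) = E[X_t] satisfies the ODE m'(t) = a m(t) + b with m(0) = x_0. With a = -1, b = -8, x_0 = -4/3, the solution is
  m(t) = x_0 * exp(a t) + (b/a) * (exp(a t) - 1)
       = (-4/3) * exp((-1) t) + ((-8)/(-1)) * (exp((-1) t) - 1)
       = -8 + 20*exp(-t)/3.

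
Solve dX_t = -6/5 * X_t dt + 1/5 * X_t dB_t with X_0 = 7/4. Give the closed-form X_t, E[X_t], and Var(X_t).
X_t = 7/4 * exp((-61/50) t + (1/5) B_t); E[X_t] = 7*exp(-6*t/5)/4; Var(X_t) = (49*exp(t/25) - 49)*exp(-12*t/5)/16

For GBM dX = mu X dt + sigma X dB with X_0 = x_0, apply Itô to Y = log X: dY = (mu - sigma^2/2) dt + sigma dB, so Y_t = log(x_0) + (mu - sigma^2/2) t + sigma B_t and hence X_t = x_0 * exp((mu - sigma^2/2) t + sigma B_t).
With mu = -6/5, sigma = 1/5, x_0 = 7/4, this gives:
  X_t = 7/4 * exp((-61/50) * t + (1/5) * B_t).
Since sigma*B_t ~ Normal(0, sigma^2 t), E[exp(sigma*B_t)] = exp(sigma^2 t / 2); so E[X_t] = x_0 * exp((mu - sigma^2/2) t) * exp(sigma^2 t / 2) = x_0 * exp(mu t) = 7*exp(-6*t/5)/4.
Var(X_t) = E[X_t^2] - (E[X_t])^2 = x_0^2 * exp(2 mu t) * (exp(sigma^2 t) - 1) = (49*exp(t/25) - 49)*exp(-12*t/5)/16.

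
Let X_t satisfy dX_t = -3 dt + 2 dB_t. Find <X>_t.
<X>_t = 4*t

For an Itô process dX_t = a(t) dt + b(t) dB_t, the quadratic variation is <X>_t = int_0^t b(s)^2 ds (the drift term does not contribute). Here b(s) = 2, so
  b(s)^2 = 4.
Integrating from 0 to t:
  <X>_t = int_0^t (4) ds = 4*t.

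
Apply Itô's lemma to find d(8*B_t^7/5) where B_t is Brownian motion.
d(8*B_t^7/5) = (168*B_t^5/5) dt + (56*B_t^6/5) dB_t

Itô's formula for f(B_t) gives d f(B_t) = f'(B_t) dB_t + (1/2) f''(B_t) dt. Compute derivatives of f(x) = 8*x^7/5:
  f'(x)  = 56*x^6/5
  f''(x) = 336*x^5/5
Substitute x = B_t and multiply the f'' term by 1/2:
  drift     = (1/2) * (336*x^5/5) evaluated at B_t = 168*B_t^5/5
  diffusion = (56*x^6/5) evaluated at B_t = 56*B_t^6/5
Therefore d(8*B_t^7/5) = (168*B_t^5/5) dt + (56*B_t^6/5) dB_t.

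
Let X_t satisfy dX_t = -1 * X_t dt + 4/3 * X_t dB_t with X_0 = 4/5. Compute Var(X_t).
Var(X_t) = (16*exp(16*t/9) - 16)*exp(-2*t)/25

For GBM dX = mu X dt + sigma X dB with X_0 = x_0, apply Itô to Y = log X: dY = (mu - sigma^2/2) dt + sigma dB, so Y_t = log(x_0) + (mu - sigma^2/2) t + sigma B_t and hence X_t = x_0 * exp((mu - sigma^2/2) t + sigma B_t).
With mu = -1, sigma = 4/3, x_0 = 4/5, this gives:
  X_t = 4/5 * exp((-17/9) * t + (4/3) * B_t).
Since sigma*B_t ~ Normal(0, sigma^2 t), E[exp(sigma*B_t)] = exp(sigma^2 t / 2); so E[X_t] = x_0 * exp((mu - sigma^2/2) t) * exp(sigma^2 t / 2) = x_0 * exp(mu t) = 4*exp(-t)/5.
Var(X_t) = E[X_t^2] - (E[X_t])^2 = x_0^2 * exp(2 mu t) * (exp(sigma^2 t) - 1) = (16*exp(16*t/9) - 16)*exp(-2*t)/25.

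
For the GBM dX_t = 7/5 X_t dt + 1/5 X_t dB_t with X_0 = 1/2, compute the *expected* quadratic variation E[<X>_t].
E[<X>_t] = exp(71*t/25)/284 - 1/284

<X>_t = int_0^t ((1/5) * X_s)^2 ds. Taking expectation inside the integral: E[<X>_t] = (1/5)^2 * int_0^t E[X_s^2] ds. For GBM, E[X_s^2] = x_0^2 * exp((2 mu + sigma^2) s). Integrating:
  E[<X>_t] = (1/5)^2 * (1/2)^2 * (exp((2*(7/5) + (1/5)^2) t) - 1) / (2*(7/5) + (1/5)^2)
           = (1/5)^2 * (1/2)^2 * (exp((71/25) t) - 1) / (71/25) = exp(71*t/25)/284 - 1/284.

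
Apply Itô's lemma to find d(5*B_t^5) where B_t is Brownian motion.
d(5*B_t^5) = (50*B_t^3) dt + (25*B_t^4) dB_t

Itô's formula for f(B_t) gives d f(B_t) = f'(B_t) dB_t + (1/2) f''(B_t) dt. Compute derivatives of f(x) = 5*x^5:
  f'(x)  = 25*x^4
  f''(x) = 100*x^3
Substitute x = B_t and multiply the f'' term by 1/2:
  drift     = (1/2) * (100*x^3) evaluated at B_t = 50*B_t^3
  diffusion = (25*x^4) evaluated at B_t = 25*B_t^4
Therefore d(5*B_t^5) = (50*B_t^3) dt + (25*B_t^4) dB_t.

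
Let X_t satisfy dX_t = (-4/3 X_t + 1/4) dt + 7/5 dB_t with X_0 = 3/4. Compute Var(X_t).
Var(X_t) = 147/200 - 147*exp(-8*t/3)/200

The variance V(t) = Var(X_t) satisfies V'(t) = 2 a V(t) + c^2 with V(0) = 0 (drift coefficient is linear in X, diffusion is constant). With a = -4/3, c = 7/5, the solution is
  V(t) = (c^2 / (2 a)) * (exp(2 a t) - 1)
       = ((7/5)^2 / (2*(-4/3))) * (exp((-8/3) t) - 1)
       = 147/200 - 147*exp(-8*t/3)/200.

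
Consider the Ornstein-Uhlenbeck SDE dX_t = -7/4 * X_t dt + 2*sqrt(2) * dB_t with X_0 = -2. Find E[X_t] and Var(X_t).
E[X_t] = -2*exp(-7*t/4); Var(X_t) = 16/7 - 16*exp(-7*t/2)/7

The OU SDE dX = -theta X dt + sigma dB admits the integrating factor exp(theta t): d(exp(theta t) X_t) = sigma exp(theta t) dB_t. Integrating from 0 to t:
  X_t = x_0 * exp(-theta t) + sigma * int_0^t exp(-theta (t-s)) dB_s.
The Itô integral has mean 0 and (by the Itô isometry) variance sigma^2 * int_0^t exp(-2 theta (t - s)) ds = sigma^2 * (1 - exp(-2 theta t)) / (2 theta).
With theta = 7/4, sigma = 2*sqrt(2), x_0 = -2:
  E[X_t] = -2 * exp(-7/4 t) = -2*exp(-7*t/4)
  Var(X_t) = (2*sqrt(2))^2 * (1 - exp(-2*7/4 t)) / (2 * 7/4) = 16/7 - 16*exp(-7*t/2)/7.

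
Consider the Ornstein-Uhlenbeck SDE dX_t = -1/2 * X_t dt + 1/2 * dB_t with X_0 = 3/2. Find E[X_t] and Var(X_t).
E[X_t] = 3*exp(-t/2)/2; Var(X_t) = (exp(t) - 1)*exp(-t)/4

The OU SDE dX = -theta X dt + sigma dB admits the integrating factor exp(theta t): d(exp(theta t) X_t) = sigma exp(theta t) dB_t. Integrating from 0 to t:
  X_t = x_0 * exp(-theta t) + sigma * int_0^t exp(-theta (t-s)) dB_s.
The Itô integral has mean 0 and (by the Itô isometry) variance sigma^2 * int_0^t exp(-2 theta (t - s)) ds = sigma^2 * (1 - exp(-2 theta t)) / (2 theta).
With theta = 1/2, sigma = 1/2, x_0 = 3/2:
  E[X_t] = 3/2 * exp(-1/2 t) = 3*exp(-t/2)/2
  Var(X_t) = (1/2)^2 * (1 - exp(-2*1/2 t)) / (2 * 1/2) = (exp(t) - 1)*exp(-t)/4.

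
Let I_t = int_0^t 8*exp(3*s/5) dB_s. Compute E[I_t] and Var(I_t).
E[I_t] = 0; Var(I_t) = 160*exp(6*t/5)/3 - 160/3

The Itô integral of a deterministic integrand f(s) has mean 0 because each increment f(s) * (B_{s+ds} - B_s) has mean 0. By the Itô isometry:
  Var( int_0^t f(s) dB_s ) = E[ (int_0^t f(s) dB_s)^2 ] = int_0^t f(s)^2 ds.
Here f(s) = 8*exp(3*s/5), so f(s)^2 = 64*exp(6*s/5). Integrate:
  int_0^t (64*exp(6*s/5)) ds = 160*exp(6*t/5)/3 - 160/3.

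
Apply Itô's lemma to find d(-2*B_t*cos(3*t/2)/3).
d(-2*B_t*cos(3*t/2)/3) = (B_t*sin(3*t/2)) dt + (-2*cos(3*t/2)/3) dB_t

Itô's formula for f(t, x): d f(t, B_t) = (f_t + (1/2) f_xx) dt + f_x dB_t. Compute partials of f(t, x) = -2*x*cos(3*t/2)/3:
  f_t(t,x)  = x*sin(3*t/2)
  f_x(t,x)  = -2*cos(3*t/2)/3
  f_xx(t,x) = 0
Assemble drift = f_t + (1/2) f_xx = x*sin(3*t/2) and diffusion = f_x = -2*cos(3*t/2)/3. Substituting x = B_t:
  d(-2*B_t*cos(3*t/2)/3) = (B_t*sin(3*t/2)) dt + (-2*cos(3*t/2)/3) dB_t.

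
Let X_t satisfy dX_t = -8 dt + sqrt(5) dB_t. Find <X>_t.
<X>_t = 5*t

For an Itô process dX_t = a(t) dt + b(t) dB_t, the quadratic variation is <X>_t = int_0^t b(s)^2 ds (the drift term does not contribute). Here b(s) = sqrt(5), so
  b(s)^2 = 5.
Integrating from 0 to t:
  <X>_t = int_0^t (5) ds = 5*t.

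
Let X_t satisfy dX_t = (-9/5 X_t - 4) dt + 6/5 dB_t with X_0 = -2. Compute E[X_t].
E[X_t] = -20/9 + 2*exp(-9*t/5)/9

Taking expectations and using E[dB_t] = 0, the mean m(t) = E[X_t] satisfies the ODE m'(t) = a m(t) + b with m(0) = x_0. With a = -9/5, b = -4, x_0 = -2, the solution is
  m(t) = x_0 * exp(a t) + (b/a) * (exp(a t) - 1)
       = (-2) * exp((-9/5) t) + ((-4)/(-9/5)) * (exp((-9/5) t) - 1)
       = -20/9 + 2*exp(-9*t/5)/9.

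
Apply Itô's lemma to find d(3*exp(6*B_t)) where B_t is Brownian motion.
d(3*exp(6*B_t)) = (54*exp(6*B_t)) dt + (18*exp(6*B_t)) dB_t

Itô's formula for f(B_t) gives d f(B_t) = f'(B_t) dB_t + (1/2) f''(B_t) dt. Compute derivatives of f(x) = 3*exp(6*x):
  f'(x)  = 18*exp(6*x)
  f''(x) = 108*exp(6*x)
Substitute x = B_t and multiply the f'' term by 1/2:
  drift     = (1/2) * (108*exp(6*x)) evaluated at B_t = 54*exp(6*B_t)
  diffusion = (18*exp(6*x)) evaluated at B_t = 18*exp(6*B_t)
Therefore d(3*exp(6*B_t)) = (54*exp(6*B_t)) dt + (18*exp(6*B_t)) dB_t.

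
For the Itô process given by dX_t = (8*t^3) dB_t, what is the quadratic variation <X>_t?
<X>_t = 64*t^7/7

For an Itô process dX_t = a(t) dt + b(t) dB_t, the quadratic variation is <X>_t = int_0^t b(s)^2 ds (the drift term does not contribute). Here b(s) = 8*s^3, so
  b(s)^2 = 64*s^6.
Integrating from 0 to t:
  <X>_t = int_0^t (64*s^6) ds = 64*t^7/7.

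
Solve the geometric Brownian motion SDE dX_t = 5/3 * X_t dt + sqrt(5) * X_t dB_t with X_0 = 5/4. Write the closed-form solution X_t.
X_t = 5/4 * exp((-5/6) * t + (sqrt(5)) * B_t)

For GBM dX = mu X dt + sigma X dB with X_0 = x_0, apply Itô to Y = log X: dY = (mu - sigma^2/2) dt + sigma dB, so Y_t = log(x_0) + (mu - sigma^2/2) t + sigma B_t and hence X_t = x_0 * exp((mu - sigma^2/2) t + sigma B_t).
With mu = 5/3, sigma = sqrt(5), x_0 = 5/4, this gives:
  X_t = 5/4 * exp((-5/6) * t + (sqrt(5)) * B_t).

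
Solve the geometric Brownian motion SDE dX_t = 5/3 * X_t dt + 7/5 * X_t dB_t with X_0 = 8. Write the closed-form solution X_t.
X_t = 8 * exp((103/150) * t + (7/5) * B_t)

For GBM dX = mu X dt + sigma X dB with X_0 = x_0, apply Itô to Y = log X: dY = (mu - sigma^2/2) dt + sigma dB, so Y_t = log(x_0) + (mu - sigma^2/2) t + sigma B_t and hence X_t = x_0 * exp((mu - sigma^2/2) t + sigma B_t).
With mu = 5/3, sigma = 7/5, x_0 = 8, this gives:
  X_t = 8 * exp((103/150) * t + (7/5) * B_t).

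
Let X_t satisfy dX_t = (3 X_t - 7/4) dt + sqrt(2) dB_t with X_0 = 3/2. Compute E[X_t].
E[X_t] = 11*exp(3*t)/12 + 7/12

Taking expectations and using E[dB_t] = 0, the mean m(t) = E[X_t] satisfies the ODE m'(t) = a m(t) + b with m(0) = x_0. With a = 3, b = -7/4, x_0 = 3/2, the solution is
  m(t) = x_0 * exp(a t) + (b/a) * (exp(a t) - 1)
       = (3/2) * exp(3 t) + ((-7/4)/3) * (exp(3 t) - 1)
       = 11*exp(3*t)/12 + 7/12.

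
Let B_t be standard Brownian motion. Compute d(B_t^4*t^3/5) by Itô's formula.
d(B_t^4*t^3/5) = (3*B_t^2*t^2*(B_t^2 + 2*t)/5) dt + (4*B_t^3*t^3/5) dB_t

Itô's formula for f(t, x): d f(t, B_t) = (f_t + (1/2) f_xx) dt + f_x dB_t. Compute partials of f(t, x) = t^3*x^4/5:
  f_t(t,x)  = 3*t^2*x^4/5
  f_x(t,x)  = 4*t^3*x^3/5
  f_xx(t,x) = 12*t^3*x^2/5
Assemble drift = f_t + (1/2) f_xx = 3*t^2*x^2*(2*t + x^2)/5 and diffusion = f_x = 4*t^3*x^3/5. Substituting x = B_t:
  d(B_t^4*t^3/5) = (3*B_t^2*t^2*(B_t^2 + 2*t)/5) dt + (4*B_t^3*t^3/5) dB_t.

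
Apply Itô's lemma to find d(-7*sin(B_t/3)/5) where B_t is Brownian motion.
d(-7*sin(B_t/3)/5) = (7*sin(B_t/3)/90) dt + (-7*cos(B_t/3)/15) dB_t

Itô's formula for f(B_t) gives d f(B_t) = f'(B_t) dB_t + (1/2) f''(B_t) dt. Compute derivatives of f(x) = -7*sin(x/3)/5:
  f'(x)  = -7*cos(x/3)/15
  f''(x) = 7*sin(x/3)/45
Substitute x = B_t and multiply the f'' term by 1/2:
  drift     = (1/2) * (7*sin(x/3)/45) evaluated at B_t = 7*sin(B_t/3)/90
  diffusion = (-7*cos(x/3)/15) evaluated at B_t = -7*cos(B_t/3)/15
Therefore d(-7*sin(B_t/3)/5) = (7*sin(B_t/3)/90) dt + (-7*cos(B_t/3)/15) dB_t.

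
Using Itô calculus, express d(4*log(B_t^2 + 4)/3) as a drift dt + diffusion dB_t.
d(4*log(B_t^2 + 4)/3) = (4*(4 - B_t^2)/(3*(B_t^2 + 4)^2)) dt + (8*B_t/(3*(B_t^2 + 4))) dB_t

Itô's formula for f(B_t) gives d f(B_t) = f'(B_t) dB_t + (1/2) f''(B_t) dt. Compute derivatives of f(x) = 4*log(x^2 + 4)/3:
  f'(x)  = 8*x/(3*(x^2 + 4))
  f''(x) = 8*(4 - x^2)/(3*(x^2 + 4)^2)
Substitute x = B_t and multiply the f'' term by 1/2:
  drift     = (1/2) * (8*(4 - x^2)/(3*(x^2 + 4)^2)) evaluated at B_t = 4*(4 - B_t^2)/(3*(B_t^2 + 4)^2)
  diffusion = (8*x/(3*(x^2 + 4))) evaluated at B_t = 8*B_t/(3*(B_t^2 + 4))
Therefore d(4*log(B_t^2 + 4)/3) = (4*(4 - B_t^2)/(3*(B_t^2 + 4)^2)) dt + (8*B_t/(3*(B_t^2 + 4))) dB_t.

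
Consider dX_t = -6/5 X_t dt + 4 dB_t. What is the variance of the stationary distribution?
lim Var(X_t) = 20/3

The OU SDE dX = -theta X dt + sigma dB admits the integrating factor exp(theta t): d(exp(theta t) X_t) = sigma exp(theta t) dB_t. Integrating from 0 to t gives X_t = x_0 * exp(-theta t) + sigma * int_0^t exp(-theta (t-s)) dB_s for any initial x_0. The Itô integral has variance (by the Itô isometry) sigma^2 * int_0^t exp(-2 theta (t - s)) ds = sigma^2 * (1 - exp(-2 theta t)) / (2 theta), independent of x_0.
With theta = 6/5, sigma = 4:
  Var(X_t) = (4)^2 * (1 - exp(-2*6/5 t)) / (2 * 6/5) = 20/3 - 20*exp(-12*t/5)/3.
As t -> infinity, exp(-2*6/5 t) -> 0, so the stationary variance is sigma^2 / (2 theta) = 20/3.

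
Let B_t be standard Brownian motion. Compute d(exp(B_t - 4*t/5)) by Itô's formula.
d(exp(B_t - 4*t/5)) = (-3*exp(B_t - 4*t/5)/10) dt + (exp(B_t - 4*t/5)) dB_t

Itô's formula for f(t, x): d f(t, B_t) = (f_t + (1/2) f_xx) dt + f_x dB_t. Compute partials of f(t, x) = exp(-4*t/5 + x):
  f_t(t,x)  = -4*exp(-4*t/5 + x)/5
  f_x(t,x)  = exp(-4*t/5 + x)
  f_xx(t,x) = exp(-4*t/5 + x)
Assemble drift = f_t + (1/2) f_xx = -3*exp(-4*t/5 + x)/10 and diffusion = f_x = exp(-4*t/5 + x). Substituting x = B_t:
  d(exp(B_t - 4*t/5)) = (-3*exp(B_t - 4*t/5)/10) dt + (exp(B_t - 4*t/5)) dB_t.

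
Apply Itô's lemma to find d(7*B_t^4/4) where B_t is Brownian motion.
d(7*B_t^4/4) = (21*B_t^2/2) dt + (7*B_t^3) dB_t

Itô's formula for f(B_t) gives d f(B_t) = f'(B_t) dB_t + (1/2) f''(B_t) dt. Compute derivatives of f(x) = 7*x^4/4:
  f'(x)  = 7*x^3
  f''(x) = 21*x^2
Substitute x = B_t and multiply the f'' term by 1/2:
  drift     = (1/2) * (21*x^2) evaluated at B_t = 21*B_t^2/2
  diffusion = (7*x^3) evaluated at B_t = 7*B_t^3
Therefore d(7*B_t^4/4) = (21*B_t^2/2) dt + (7*B_t^3) dB_t.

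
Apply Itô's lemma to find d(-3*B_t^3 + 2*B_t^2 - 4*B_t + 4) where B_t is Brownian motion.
d(-3*B_t^3 + 2*B_t^2 - 4*B_t + 4) = (2 - 9*B_t) dt + (-9*B_t^2 + 4*B_t - 4) dB_t

Itô's formula for f(B_t) gives d f(B_t) = f'(B_t) dB_t + (1/2) f''(B_t) dt. Compute derivatives of f(x) = -3*x^3 + 2*x^2 - 4*x + 4:
  f'(x)  = -9*x^2 + 4*x - 4
  f''(x) = 4 - 18*x
Substitute x = B_t and multiply the f'' term by 1/2:
  drift     = (1/2) * (4 - 18*x) evaluated at B_t = 2 - 9*B_t
  diffusion = (-9*x^2 + 4*x - 4) evaluated at B_t = -9*B_t^2 + 4*B_t - 4
Therefore d(-3*B_t^3 + 2*B_t^2 - 4*B_t + 4) = (2 - 9*B_t) dt + (-9*B_t^2 + 4*B_t - 4) dB_t.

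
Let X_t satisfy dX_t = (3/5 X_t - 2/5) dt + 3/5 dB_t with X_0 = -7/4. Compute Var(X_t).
Var(X_t) = 3*exp(6*t/5)/10 - 3/10

The variance V(t) = Var(X_t) satisfies V'(t) = 2 a V(t) + c^2 with V(0) = 0 (drift coefficient is linear in X, diffusion is constant). With a = 3/5, c = 3/5, the solution is
  V(t) = (c^2 / (2 a)) * (exp(2 a t) - 1)
       = ((3/5)^2 / (2*(3/5))) * (exp((6/5) t) - 1)
       = 3*exp(6*t/5)/10 - 3/10.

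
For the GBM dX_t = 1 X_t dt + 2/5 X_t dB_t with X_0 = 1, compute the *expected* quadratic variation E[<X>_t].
E[<X>_t] = 2*exp(54*t/25)/27 - 2/27

<X>_t = int_0^t ((2/5) * X_s)^2 ds. Taking expectation inside the integral: E[<X>_t] = (2/5)^2 * int_0^t E[X_s^2] ds. For GBM, E[X_s^2] = x_0^2 * exp((2 mu + sigma^2) s). Integrating:
  E[<X>_t] = (2/5)^2 * 1^2 * (exp((2*1 + (2/5)^2) t) - 1) / (2*1 + (2/5)^2)
           = (2/5)^2 * 1^2 * (exp((54/25) t) - 1) / (54/25) = 2*exp(54*t/25)/27 - 2/27.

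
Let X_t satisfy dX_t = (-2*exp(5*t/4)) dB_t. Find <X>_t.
<X>_t = 8*exp(5*t/2)/5 - 8/5

For an Itô process dX_t = a(t) dt + b(t) dB_t, the quadratic variation is <X>_t = int_0^t b(s)^2 ds (the drift term does not contribute). Here b(s) = -2*exp(5*s/4), so
  b(s)^2 = 4*exp(5*s/2).
Integrating from 0 to t:
  <X>_t = int_0^t (4*exp(5*s/2)) ds = 8*exp(5*t/2)/5 - 8/5.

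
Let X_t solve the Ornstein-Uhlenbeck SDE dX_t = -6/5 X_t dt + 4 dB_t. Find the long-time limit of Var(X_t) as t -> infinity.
lim Var(X_t) = 20/3

The OU SDE dX = -theta X dt + sigma dB admits the integrating factor exp(theta t): d(exp(theta t) X_t) = sigma exp(theta t) dB_t. Integrating from 0 to t gives X_t = x_0 * exp(-theta t) + sigma * int_0^t exp(-theta (t-s)) dB_s for any initial x_0. The Itô integral has variance (by the Itô isometry) sigma^2 * int_0^t exp(-2 theta (t - s)) ds = sigma^2 * (1 - exp(-2 theta t)) / (2 theta), independent of x_0.
With theta = 6/5, sigma = 4:
  Var(X_t) = (4)^2 * (1 - exp(-2*6/5 t)) / (2 * 6/5) = 20/3 - 20*exp(-12*t/5)/3.
As t -> infinity, exp(-2*6/5 t) -> 0, so the stationary variance is sigma^2 / (2 theta) = 20/3.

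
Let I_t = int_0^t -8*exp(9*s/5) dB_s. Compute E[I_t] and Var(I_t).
E[I_t] = 0; Var(I_t) = 160*exp(18*t/5)/9 - 160/9

The Itô integral of a deterministic integrand f(s) has mean 0 because each increment f(s) * (B_{s+ds} - B_s) has mean 0. By the Itô isometry:
  Var( int_0^t f(s) dB_s ) = E[ (int_0^t f(s) dB_s)^2 ] = int_0^t f(s)^2 ds.
Here f(s) = -8*exp(9*s/5), so f(s)^2 = 64*exp(18*s/5). Integrate:
  int_0^t (64*exp(18*s/5)) ds = 160*exp(18*t/5)/9 - 160/9.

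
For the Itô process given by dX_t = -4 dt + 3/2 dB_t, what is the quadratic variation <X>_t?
<X>_t = 9*t/4

For an Itô process dX_t = a(t) dt + b(t) dB_t, the quadratic variation is <X>_t = int_0^t b(s)^2 ds (the drift term does not contribute). Here b(s) = 3/2, so
  b(s)^2 = 9/4.
Integrating from 0 to t:
  <X>_t = int_0^t (9/4) ds = 9*t/4.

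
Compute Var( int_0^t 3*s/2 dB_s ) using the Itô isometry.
Var = 3*t^3/4

The Itô integral of a deterministic integrand f(s) has mean 0 because each increment f(s) * (B_{s+ds} - B_s) has mean 0. By the Itô isometry:
  Var( int_0^t f(s) dB_s ) = E[ (int_0^t f(s) dB_s)^2 ] = int_0^t f(s)^2 ds.
Here f(s) = 3*s/2, so f(s)^2 = 9*s^2/4. Integrate:
  int_0^t (9*s^2/4) ds = 3*t^3/4.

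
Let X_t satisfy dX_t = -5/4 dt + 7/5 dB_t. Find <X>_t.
<X>_t = 49*t/25

For an Itô process dX_t = a(t) dt + b(t) dB_t, the quadratic variation is <X>_t = int_0^t b(s)^2 ds (the drift term does not contribute). Here b(s) = 7/5, so
  b(s)^2 = 49/25.
Integrating from 0 to t:
  <X>_t = int_0^t (49/25) ds = 49*t/25.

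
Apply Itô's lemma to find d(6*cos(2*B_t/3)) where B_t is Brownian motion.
d(6*cos(2*B_t/3)) = (-4*cos(2*B_t/3)/3) dt + (-4*sin(2*B_t/3)) dB_t

Itô's formula for f(B_t) gives d f(B_t) = f'(B_t) dB_t + (1/2) f''(B_t) dt. Compute derivatives of f(x) = 6*cos(2*x/3):
  f'(x)  = -4*sin(2*x/3)
  f''(x) = -8*cos(2*x/3)/3
Substitute x = B_t and multiply the f'' term by 1/2:
  drift     = (1/2) * (-8*cos(2*x/3)/3) evaluated at B_t = -4*cos(2*B_t/3)/3
  diffusion = (-4*sin(2*x/3)) evaluated at B_t = -4*sin(2*B_t/3)
Therefore d(6*cos(2*B_t/3)) = (-4*cos(2*B_t/3)/3) dt + (-4*sin(2*B_t/3)) dB_t.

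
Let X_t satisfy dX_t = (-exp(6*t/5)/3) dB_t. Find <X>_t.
<X>_t = 5*exp(12*t/5)/108 - 5/108

For an Itô process dX_t = a(t) dt + b(t) dB_t, the quadratic variation is <X>_t = int_0^t b(s)^2 ds (the drift term does not contribute). Here b(s) = -exp(6*s/5)/3, so
  b(s)^2 = exp(12*s/5)/9.
Integrating from 0 to t:
  <X>_t = int_0^t (exp(12*s/5)/9) ds = 5*exp(12*t/5)/108 - 5/108.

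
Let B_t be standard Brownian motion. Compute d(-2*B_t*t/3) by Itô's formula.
d(-2*B_t*t/3) = (-2*B_t/3) dt + (-2*t/3) dB_t

Itô's formula for f(t, x): d f(t, B_t) = (f_t + (1/2) f_xx) dt + f_x dB_t. Compute partials of f(t, x) = -2*t*x/3:
  f_t(t,x)  = -2*x/3
  f_x(t,x)  = -2*t/3
  f_xx(t,x) = 0
Assemble drift = f_t + (1/2) f_xx = -2*x/3 and diffusion = f_x = -2*t/3. Substituting x = B_t:
  d(-2*B_t*t/3) = (-2*B_t/3) dt + (-2*t/3) dB_t.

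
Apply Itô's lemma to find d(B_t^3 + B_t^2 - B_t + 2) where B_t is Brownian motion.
d(B_t^3 + B_t^2 - B_t + 2) = (3*B_t + 1) dt + (3*B_t^2 + 2*B_t - 1) dB_t

Itô's formula for f(B_t) gives d f(B_t) = f'(B_t) dB_t + (1/2) f''(B_t) dt. Compute derivatives of f(x) = x^3 + x^2 - x + 2:
  f'(x)  = 3*x^2 + 2*x - 1
  f''(x) = 6*x + 2
Substitute x = B_t and multiply the f'' term by 1/2:
  drift     = (1/2) * (6*x + 2) evaluated at B_t = 3*B_t + 1
  diffusion = (3*x^2 + 2*x - 1) evaluated at B_t = 3*B_t^2 + 2*B_t - 1
Therefore d(B_t^3 + B_t^2 - B_t + 2) = (3*B_t + 1) dt + (3*B_t^2 + 2*B_t - 1) dB_t.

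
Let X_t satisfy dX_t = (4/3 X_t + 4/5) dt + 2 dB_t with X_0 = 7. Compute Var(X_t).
Var(X_t) = 3*exp(8*t/3)/2 - 3/2

The variance V(t) = Var(X_t) satisfies V'(t) = 2 a V(t) + c^2 with V(0) = 0 (drift coefficient is linear in X, diffusion is constant). With a = 4/3, c = 2, the solution is
  V(t) = (c^2 / (2 a)) * (exp(2 a t) - 1)
       = (2^2 / (2*(4/3))) * (exp((8/3) t) - 1)
       = 3*exp(8*t/3)/2 - 3/2.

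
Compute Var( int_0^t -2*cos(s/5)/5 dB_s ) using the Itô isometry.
Var = 2*t/25 + sin(2*t/5)/5

The Itô integral of a deterministic integrand f(s) has mean 0 because each increment f(s) * (B_{s+ds} - B_s) has mean 0. By the Itô isometry:
  Var( int_0^t f(s) dB_s ) = E[ (int_0^t f(s) dB_s)^2 ] = int_0^t f(s)^2 ds.
Here f(s) = -2*cos(s/5)/5, so f(s)^2 = 4*cos(s/5)^2/25. Integrate:
  int_0^t (4*cos(s/5)^2/25) ds = 2*t/25 + sin(2*t/5)/5.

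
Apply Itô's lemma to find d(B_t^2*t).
d(B_t^2*t) = (B_t^2 + t) dt + (2*B_t*t) dB_t

Itô's formula for f(t, x): d f(t, B_t) = (f_t + (1/2) f_xx) dt + f_x dB_t. Compute partials of f(t, x) = t*x^2:
  f_t(t,x)  = x^2
  f_x(t,x)  = 2*t*x
  f_xx(t,x) = 2*t
Assemble drift = f_t + (1/2) f_xx = t + x^2 and diffusion = f_x = 2*t*x. Substituting x = B_t:
  d(B_t^2*t) = (B_t^2 + t) dt + (2*B_t*t) dB_t.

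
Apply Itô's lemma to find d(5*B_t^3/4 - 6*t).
d(5*B_t^3/4 - 6*t) = (15*B_t/4 - 6) dt + (15*B_t^2/4) dB_t

Itô's formula for f(t, x): d f(t, B_t) = (f_t + (1/2) f_xx) dt + f_x dB_t. Compute partials of f(t, x) = -6*t + 5*x^3/4:
  f_t(t,x)  = -6
  f_x(t,x)  = 15*x^2/4
  f_xx(t,x) = 15*x/2
Assemble drift = f_t + (1/2) f_xx = 15*x/4 - 6 and diffusion = f_x = 15*x^2/4. Substituting x = B_t:
  d(5*B_t^3/4 - 6*t) = (15*B_t/4 - 6) dt + (15*B_t^2/4) dB_t.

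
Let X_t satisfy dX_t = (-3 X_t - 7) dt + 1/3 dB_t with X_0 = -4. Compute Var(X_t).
Var(X_t) = 1/54 - exp(-6*t)/54

The variance V(t) = Var(X_t) satisfies V'(t) = 2 a V(t) + c^2 with V(0) = 0 (drift coefficient is linear in X, diffusion is constant). With a = -3, c = 1/3, the solution is
  V(t) = (c^2 / (2 a)) * (exp(2 a t) - 1)
       = ((1/3)^2 / (2*(-3))) * (exp((-6) t) - 1)
       = 1/54 - exp(-6*t)/54.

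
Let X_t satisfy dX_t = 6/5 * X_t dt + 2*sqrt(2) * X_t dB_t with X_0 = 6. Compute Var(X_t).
Var(X_t) = 36*(exp(8*t) - 1)*exp(12*t/5)

For GBM dX = mu X dt + sigma X dB with X_0 = x_0, apply Itô to Y = log X: dY = (mu - sigma^2/2) dt + sigma dB, so Y_t = log(x_0) + (mu - sigma^2/2) t + sigma B_t and hence X_t = x_0 * exp((mu - sigma^2/2) t + sigma B_t).
With mu = 6/5, sigma = 2*sqrt(2), x_0 = 6, this gives:
  X_t = 6 * exp((-14/5) * t + (2*sqrt(2)) * B_t).
Since sigma*B_t ~ Normal(0, sigma^2 t), E[exp(sigma*B_t)] = exp(sigma^2 t / 2); so E[X_t] = x_0 * exp((mu - sigma^2/2) t) * exp(sigma^2 t / 2) = x_0 * exp(mu t) = 6*exp(6*t/5).
Var(X_t) = E[X_t^2] - (E[X_t])^2 = x_0^2 * exp(2 mu t) * (exp(sigma^2 t) - 1) = 36*(exp(8*t) - 1)*exp(12*t/5).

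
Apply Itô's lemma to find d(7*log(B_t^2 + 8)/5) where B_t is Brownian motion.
d(7*log(B_t^2 + 8)/5) = (7*(8 - B_t^2)/(5*(B_t^2 + 8)^2)) dt + (14*B_t/(5*(B_t^2 + 8))) dB_t

Itô's formula for f(B_t) gives d f(B_t) = f'(B_t) dB_t + (1/2) f''(B_t) dt. Compute derivatives of f(x) = 7*log(x^2 + 8)/5:
  f'(x)  = 14*x/(5*(x^2 + 8))
  f''(x) = 14*(8 - x^2)/(5*(x^2 + 8)^2)
Substitute x = B_t and multiply the f'' term by 1/2:
  drift     = (1/2) * (14*(8 - x^2)/(5*(x^2 + 8)^2)) evaluated at B_t = 7*(8 - B_t^2)/(5*(B_t^2 + 8)^2)
  diffusion = (14*x/(5*(x^2 + 8))) evaluated at B_t = 14*B_t/(5*(B_t^2 + 8))
Therefore d(7*log(B_t^2 + 8)/5) = (7*(8 - B_t^2)/(5*(B_t^2 + 8)^2)) dt + (14*B_t/(5*(B_t^2 + 8))) dB_t.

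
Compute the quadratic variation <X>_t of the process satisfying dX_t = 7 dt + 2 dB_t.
<X>_t = 4*t

For an Itô process dX_t = a(t) dt + b(t) dB_t, the quadratic variation is <X>_t = int_0^t b(s)^2 ds (the drift term does not contribute). Here b(s) = 2, so
  b(s)^2 = 4.
Integrating from 0 to t:
  <X>_t = int_0^t (4) ds = 4*t.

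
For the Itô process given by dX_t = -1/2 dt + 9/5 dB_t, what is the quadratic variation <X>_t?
<X>_t = 81*t/25

For an Itô process dX_t = a(t) dt + b(t) dB_t, the quadratic variation is <X>_t = int_0^t b(s)^2 ds (the drift term does not contribute). Here b(s) = 9/5, so
  b(s)^2 = 81/25.
Integrating from 0 to t:
  <X>_t = int_0^t (81/25) ds = 81*t/25.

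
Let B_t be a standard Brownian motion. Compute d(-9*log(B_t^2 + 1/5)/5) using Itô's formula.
d(-9*log(B_t^2 + 1/5)/5) = (9*(5*B_t^2 - 1)/(5*B_t^2 + 1)^2) dt + (-18*B_t/(5*B_t^2 + 1)) dB_t

Itô's formula for f(B_t) gives d f(B_t) = f'(B_t) dB_t + (1/2) f''(B_t) dt. Compute derivatives of f(x) = -9*log(x^2 + 1/5)/5:
  f'(x)  = -18*x/(5*x^2 + 1)
  f''(x) = 18*(5*x^2 - 1)/(5*x^2 + 1)^2
Substitute x = B_t and multiply the f'' term by 1/2:
  drift     = (1/2) * (18*(5*x^2 - 1)/(5*x^2 + 1)^2) evaluated at B_t = 9*(5*B_t^2 - 1)/(5*B_t^2 + 1)^2
  diffusion = (-18*x/(5*x^2 + 1)) evaluated at B_t = -18*B_t/(5*B_t^2 + 1)
Therefore d(-9*log(B_t^2 + 1/5)/5) = (9*(5*B_t^2 - 1)/(5*B_t^2 + 1)^2) dt + (-18*B_t/(5*B_t^2 + 1)) dB_t.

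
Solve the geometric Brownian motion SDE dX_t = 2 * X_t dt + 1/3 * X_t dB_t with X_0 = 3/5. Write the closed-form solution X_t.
X_t = 3/5 * exp((35/18) * t + (1/3) * B_t)

For GBM dX = mu X dt + sigma X dB with X_0 = x_0, apply Itô to Y = log X: dY = (mu - sigma^2/2) dt + sigma dB, so Y_t = log(x_0) + (mu - sigma^2/2) t + sigma B_t and hence X_t = x_0 * exp((mu - sigma^2/2) t + sigma B_t).
With mu = 2, sigma = 1/3, x_0 = 3/5, this gives:
  X_t = 3/5 * exp((35/18) * t + (1/3) * B_t).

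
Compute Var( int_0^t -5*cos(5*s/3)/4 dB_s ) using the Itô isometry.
Var = 25*t/32 + 15*sin(10*t/3)/64

The Itô integral of a deterministic integrand f(s) has mean 0 because each increment f(s) * (B_{s+ds} - B_s) has mean 0. By the Itô isometry:
  Var( int_0^t f(s) dB_s ) = E[ (int_0^t f(s) dB_s)^2 ] = int_0^t f(s)^2 ds.
Here f(s) = -5*cos(5*s/3)/4, so f(s)^2 = 25*cos(5*s/3)^2/16. Integrate:
  int_0^t (25*cos(5*s/3)^2/16) ds = 25*t/32 + 15*sin(10*t/3)/64.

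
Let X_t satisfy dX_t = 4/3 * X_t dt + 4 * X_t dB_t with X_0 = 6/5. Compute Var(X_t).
Var(X_t) = 36*(exp(16*t) - 1)*exp(8*t/3)/25

For GBM dX = mu X dt + sigma X dB with X_0 = x_0, apply Itô to Y = log X: dY = (mu - sigma^2/2) dt + sigma dB, so Y_t = log(x_0) + (mu - sigma^2/2) t + sigma B_t and hence X_t = x_0 * exp((mu - sigma^2/2) t + sigma B_t).
With mu = 4/3, sigma = 4, x_0 = 6/5, this gives:
  X_t = 6/5 * exp((-20/3) * t + (4) * B_t).
Since sigma*B_t ~ Normal(0, sigma^2 t), E[exp(sigma*B_t)] = exp(sigma^2 t / 2); so E[X_t] = x_0 * exp((mu - sigma^2/2) t) * exp(sigma^2 t / 2) = x_0 * exp(mu t) = 6*exp(4*t/3)/5.
Var(X_t) = E[X_t^2] - (E[X_t])^2 = x_0^2 * exp(2 mu t) * (exp(sigma^2 t) - 1) = 36*(exp(16*t) - 1)*exp(8*t/3)/25.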